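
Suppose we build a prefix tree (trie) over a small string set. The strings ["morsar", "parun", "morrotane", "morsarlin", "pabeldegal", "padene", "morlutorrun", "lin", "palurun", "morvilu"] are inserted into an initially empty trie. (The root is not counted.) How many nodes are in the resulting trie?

52

Insert word by word; a character creates a node only if that edge doesn't already exist:
  "morsar" → 6 new (m, o, r, s, a, r)
  "parun" → 5 new (p, a, r, u, n)
  "morrotane" → prefix "mor" already present; 6 new (r, o, t, a, n, e)
  "morsarlin" → prefix "morsar" already present; 3 new (l, i, n)
  "pabeldegal" → prefix "pa" already present; 8 new (b, e, l, d, e, g, a, l)
  "padene" → prefix "pa" already present; 4 new (d, e, n, e)
  "morlutorrun" → prefix "mor" already present; 8 new (l, u, t, o, r, r, u, n)
  "lin" → 3 new (l, i, n)
  "palurun" → prefix "pa" already present; 5 new (l, u, r, u, n)
  "morvilu" → prefix "mor" already present; 4 new (v, i, l, u)
Total nodes = 6 + 5 + 6 + 3 + 8 + 4 + 8 + 3 + 5 + 4 = 52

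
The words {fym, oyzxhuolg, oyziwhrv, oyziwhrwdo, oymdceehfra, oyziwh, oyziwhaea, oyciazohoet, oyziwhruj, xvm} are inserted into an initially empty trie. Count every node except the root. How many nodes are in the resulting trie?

For each word, the new-node count is its length minus the longest prefix already in the trie:
  "fym" → 3 new (f, y, m)
  "oyzxhuolg" → 9 new (o, y, z, x, h, u, o, l, g)
  "oyziwhrv" → prefix "oyz" already present; 5 new (i, w, h, r, v)
  "oyziwhrwdo" → prefix "oyziwhr" already present; 3 new (w, d, o)
  "oymdceehfra" → prefix "oy" already present; 9 new (m, d, c, e, e, h, f, r, a)
  "oyziwh" → prefix "oyziwh" already present; 0 new (none)
  "oyziwhaea" → prefix "oyziwh" already present; 3 new (a, e, a)
  "oyciazohoet" → prefix "oy" already present; 9 new (c, i, a, z, o, h, o, e, t)
  "oyziwhruj" → prefix "oyziwhr" already present; 2 new (u, j)
  "xvm" → 3 new (x, v, m)
Total nodes = 3 + 9 + 5 + 3 + 9 + 0 + 3 + 9 + 2 + 3 = 46

46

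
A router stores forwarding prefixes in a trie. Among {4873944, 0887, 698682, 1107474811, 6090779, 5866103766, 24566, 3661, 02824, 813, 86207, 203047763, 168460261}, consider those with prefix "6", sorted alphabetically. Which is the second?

Filter for "6…" and sort: "6090779", "698682"
The 2nd is 698682.

698682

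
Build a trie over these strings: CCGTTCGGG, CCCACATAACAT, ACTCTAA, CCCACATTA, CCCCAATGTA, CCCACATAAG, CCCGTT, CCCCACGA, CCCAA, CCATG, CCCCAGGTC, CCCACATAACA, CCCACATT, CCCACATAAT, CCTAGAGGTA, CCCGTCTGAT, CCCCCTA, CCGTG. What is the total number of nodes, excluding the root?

68

Trace insertions, counting only characters that open a new branch:
  "CCGTTCGGG" → 9 new (C, C, G, T, T, C, G, G, G)
  "CCCACATAACAT" → prefix "CC" already present; 10 new (C, A, C, A, T, A, A, C, A, T)
  "ACTCTAA" → 7 new (A, C, T, C, T, A, A)
  "CCCACATTA" → prefix "CCCACAT" already present; 2 new (T, A)
  "CCCCAATGTA" → prefix "CCC" already present; 7 new (C, A, A, T, G, T, A)
  "CCCACATAAG" → prefix "CCCACATAA" already present; 1 new (G)
  "CCCGTT" → prefix "CCC" already present; 3 new (G, T, T)
  "CCCCACGA" → prefix "CCCCA" already present; 3 new (C, G, A)
  "CCCAA" → prefix "CCCA" already present; 1 new (A)
  "CCATG" → prefix "CC" already present; 3 new (A, T, G)
  "CCCCAGGTC" → prefix "CCCCA" already present; 4 new (G, G, T, C)
  "CCCACATAACA" → prefix "CCCACATAACA" already present; 0 new (none)
  "CCCACATT" → prefix "CCCACATT" already present; 0 new (none)
  "CCCACATAAT" → prefix "CCCACATAA" already present; 1 new (T)
  "CCTAGAGGTA" → prefix "CC" already present; 8 new (T, A, G, A, G, G, T, A)
  "CCCGTCTGAT" → prefix "CCCGT" already present; 5 new (C, T, G, A, T)
  "CCCCCTA" → prefix "CCCC" already present; 3 new (C, T, A)
  "CCGTG" → prefix "CCGT" already present; 1 new (G)
Total nodes = 9 + 10 + 7 + 2 + 7 + 1 + 3 + 3 + 1 + 3 + 4 + 0 + 0 + 1 + 8 + 5 + 3 + 1 = 68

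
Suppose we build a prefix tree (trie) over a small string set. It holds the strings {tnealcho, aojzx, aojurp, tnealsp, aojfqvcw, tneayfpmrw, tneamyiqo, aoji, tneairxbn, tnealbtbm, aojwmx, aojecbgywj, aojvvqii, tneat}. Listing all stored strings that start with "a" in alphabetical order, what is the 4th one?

DFS of the "a" subtree visits, in order: "aojecbgywj", "aojfqvcw", "aoji", "aojurp", "aojvvqii", "aojwmx", "aojzx"
The 4th is aojurp.

aojurp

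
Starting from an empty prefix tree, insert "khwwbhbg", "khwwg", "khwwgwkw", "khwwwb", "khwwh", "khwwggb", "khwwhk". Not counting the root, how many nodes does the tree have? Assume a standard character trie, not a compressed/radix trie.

18

Insert word by word; a character creates a node only if that edge doesn't already exist:
  "khwwbhbg" → 8 new (k, h, w, w, b, h, b, g)
  "khwwg" → prefix "khww" already present; 1 new (g)
  "khwwgwkw" → prefix "khwwg" already present; 3 new (w, k, w)
  "khwwwb" → prefix "khww" already present; 2 new (w, b)
  "khwwh" → prefix "khww" already present; 1 new (h)
  "khwwggb" → prefix "khwwg" already present; 2 new (g, b)
  "khwwhk" → prefix "khwwh" already present; 1 new (k)
Total nodes = 8 + 1 + 3 + 2 + 1 + 2 + 1 = 18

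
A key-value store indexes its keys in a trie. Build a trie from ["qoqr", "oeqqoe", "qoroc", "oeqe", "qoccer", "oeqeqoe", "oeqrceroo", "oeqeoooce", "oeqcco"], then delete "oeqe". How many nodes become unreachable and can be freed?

Walk "oeqe" from the leaf back toward the root, removing each node that no remaining word uses.
Every node on "oeqe" is still needed (e.g. by "oeqeqoe"), so nothing is freed.
Nodes removed: 0

0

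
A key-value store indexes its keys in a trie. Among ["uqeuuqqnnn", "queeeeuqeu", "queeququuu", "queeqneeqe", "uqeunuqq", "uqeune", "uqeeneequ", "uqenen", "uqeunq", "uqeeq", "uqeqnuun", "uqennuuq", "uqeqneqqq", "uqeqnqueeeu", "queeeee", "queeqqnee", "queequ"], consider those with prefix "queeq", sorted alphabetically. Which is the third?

Words with prefix "queeq", in lexicographic order: "queeqneeqe", "queeqqnee", "queequ", "queeququuu"
The 3rd is queequ.

queequ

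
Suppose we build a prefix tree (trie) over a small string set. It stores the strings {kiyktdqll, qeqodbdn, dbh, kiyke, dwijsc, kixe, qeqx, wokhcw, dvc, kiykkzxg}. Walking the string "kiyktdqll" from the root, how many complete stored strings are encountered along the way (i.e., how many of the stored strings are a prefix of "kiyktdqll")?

Traverse "kiyktdqll" character by character; count nodes along the way that are marked as word ends.
Prefixes of the query that are stored words: "kiyktdqll"
Count: 1

1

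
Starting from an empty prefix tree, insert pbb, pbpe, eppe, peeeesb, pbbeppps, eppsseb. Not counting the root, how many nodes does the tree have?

Trie structure (* marks end of a word):
(root)
├─ e
│  └─ p
│     └─ p
│        ├─ e *
│        └─ s
│           └─ s
│              └─ e
│                 └─ b *
└─ p
   ├─ b
   │  ├─ b *
   │  │  └─ e
   │  │     └─ p
   │  │        └─ p
   │  │           └─ p
   │  │              └─ s *
   │  └─ p
   │     └─ e *
   └─ e
      └─ e
         └─ e
            └─ e
               └─ s
                  └─ b *
Counting every labelled node above: 24.

24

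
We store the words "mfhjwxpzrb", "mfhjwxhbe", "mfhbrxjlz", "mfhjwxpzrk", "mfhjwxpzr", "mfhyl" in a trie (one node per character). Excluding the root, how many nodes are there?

22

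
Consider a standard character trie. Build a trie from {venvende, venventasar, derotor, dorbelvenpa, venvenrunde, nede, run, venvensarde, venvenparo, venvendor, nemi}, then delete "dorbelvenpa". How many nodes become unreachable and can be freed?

10

Walk "dorbelvenpa" from the leaf back toward the root, removing each node that no remaining word uses.
The suffix "orbelvenpa" (10 nodes) is used only by "dorbelvenpa"; the node for "d" still has the child "e", so pruning stops there.
Nodes removed: 10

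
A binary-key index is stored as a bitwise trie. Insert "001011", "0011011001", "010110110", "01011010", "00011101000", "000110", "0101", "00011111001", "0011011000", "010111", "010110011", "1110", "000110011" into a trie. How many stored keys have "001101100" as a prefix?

Traverse to the node for "001101100", then collect every word in that subtree.
Words under "001101100": 0011011000, 0011011001
Count: 2

2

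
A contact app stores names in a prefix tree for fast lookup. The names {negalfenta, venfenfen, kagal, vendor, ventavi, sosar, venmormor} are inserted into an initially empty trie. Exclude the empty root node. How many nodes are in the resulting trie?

42

Insert word by word; a character creates a node only if that edge doesn't already exist:
  "negalfenta" → 10 new (n, e, g, a, l, f, e, n, t, a)
  "venfenfen" → 9 new (v, e, n, f, e, n, f, e, n)
  "kagal" → 5 new (k, a, g, a, l)
  "vendor" → prefix "ven" already present; 3 new (d, o, r)
  "ventavi" → prefix "ven" already present; 4 new (t, a, v, i)
  "sosar" → 5 new (s, o, s, a, r)
  "venmormor" → prefix "ven" already present; 6 new (m, o, r, m, o, r)
Total nodes = 10 + 9 + 5 + 3 + 4 + 5 + 6 = 42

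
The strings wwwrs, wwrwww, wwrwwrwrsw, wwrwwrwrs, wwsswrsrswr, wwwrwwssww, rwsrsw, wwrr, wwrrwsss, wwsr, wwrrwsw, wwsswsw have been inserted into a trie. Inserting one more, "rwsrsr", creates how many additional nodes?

Walking "rwsrsr" from the root, the first 5 characters ("rwsrs") follow existing edges; "r" is the first miss.
Each of the 1 remaining characters creates one node.

1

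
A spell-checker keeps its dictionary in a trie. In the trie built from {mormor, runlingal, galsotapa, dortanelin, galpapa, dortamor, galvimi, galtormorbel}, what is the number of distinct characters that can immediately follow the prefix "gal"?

4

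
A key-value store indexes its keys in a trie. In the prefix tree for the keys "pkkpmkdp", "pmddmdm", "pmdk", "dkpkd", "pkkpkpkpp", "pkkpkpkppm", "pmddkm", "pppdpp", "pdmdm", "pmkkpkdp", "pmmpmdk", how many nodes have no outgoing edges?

A leaf is a node with no children — equivalently, the end of a word that is not a proper prefix of any other stored word.
Those words: "dkpkd", "pdmdm", "pkkpkpkppm", "pkkpmkdp", "pmddkm", "pmddmdm", "pmdk", "pmkkpkdp", "pmmpmdk", "pppdpp"
Leaf count: 10

10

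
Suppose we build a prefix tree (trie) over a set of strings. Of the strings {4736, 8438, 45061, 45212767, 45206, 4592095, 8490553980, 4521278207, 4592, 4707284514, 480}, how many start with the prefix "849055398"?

1

Filter for entries beginning with "849055398":
Words under "849055398": 8490553980
Count: 1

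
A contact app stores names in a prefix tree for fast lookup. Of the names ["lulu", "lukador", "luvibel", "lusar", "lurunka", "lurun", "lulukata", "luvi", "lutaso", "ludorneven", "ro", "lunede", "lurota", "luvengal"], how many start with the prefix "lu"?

Traverse to the node for "lu", then collect every word in that subtree.
Matches: "ludorneven", "lukador", "lulu", "lulukata", "lunede", "lurota", "lurun", "lurunka", "lusar", "lutaso", "luvengal", "luvi", "luvibel"
Count: 13

13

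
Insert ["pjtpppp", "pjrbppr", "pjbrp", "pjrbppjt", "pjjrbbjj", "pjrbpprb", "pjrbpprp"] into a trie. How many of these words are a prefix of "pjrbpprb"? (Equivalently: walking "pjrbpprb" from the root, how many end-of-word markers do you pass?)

2

Check each prefix of "pjrbpprb" against the stored set — each match is an end-marker on the path.
Prefixes of the query that are stored words: "pjrbppr", "pjrbpprb"
Count: 2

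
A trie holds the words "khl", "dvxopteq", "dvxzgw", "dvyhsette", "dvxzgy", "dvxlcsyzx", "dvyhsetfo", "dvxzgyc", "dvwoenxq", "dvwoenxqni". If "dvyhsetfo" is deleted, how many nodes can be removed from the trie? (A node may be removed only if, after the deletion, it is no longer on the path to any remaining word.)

After clearing the end-marker at "dvyhsetfo", prune upward until reaching a node still needed by another word.
The suffix "fo" (2 nodes) is used only by "dvyhsetfo"; the node for "dvyhset" still has the child "t", so pruning stops there.
Nodes removed: 2

2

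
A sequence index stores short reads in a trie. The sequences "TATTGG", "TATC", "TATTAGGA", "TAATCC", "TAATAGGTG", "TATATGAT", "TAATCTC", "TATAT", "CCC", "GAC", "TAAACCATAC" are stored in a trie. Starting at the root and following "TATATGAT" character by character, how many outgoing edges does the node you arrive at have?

0

Follow the path "TATATGAT" to its node, then look at its outgoing edges.
No stored string extends past "TATATGAT".
That node has 0 child edges.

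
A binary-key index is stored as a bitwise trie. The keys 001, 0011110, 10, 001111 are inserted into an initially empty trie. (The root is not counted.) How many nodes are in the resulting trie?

Insert word by word; a character creates a node only if that edge doesn't already exist:
  "001" → 3 new (0, 0, 1)
  "0011110" → prefix "001" already present; 4 new (1, 1, 1, 0)
  "10" → 2 new (1, 0)
  "001111" → prefix "001111" already present; 0 new (none)
Total nodes = 3 + 4 + 2 + 0 = 9

9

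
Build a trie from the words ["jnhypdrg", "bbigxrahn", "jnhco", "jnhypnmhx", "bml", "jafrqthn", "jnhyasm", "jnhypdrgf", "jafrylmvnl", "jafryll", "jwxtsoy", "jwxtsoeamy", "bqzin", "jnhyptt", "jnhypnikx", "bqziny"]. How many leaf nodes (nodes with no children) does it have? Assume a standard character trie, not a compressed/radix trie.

14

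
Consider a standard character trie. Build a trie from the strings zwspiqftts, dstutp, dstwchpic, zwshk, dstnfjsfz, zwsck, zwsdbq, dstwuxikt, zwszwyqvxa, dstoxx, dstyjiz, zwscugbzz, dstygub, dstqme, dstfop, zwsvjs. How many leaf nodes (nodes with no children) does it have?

16

Leaves are exactly the stored words that no other stored word extends.
Those words: "dstfop", "dstnfjsfz", "dstoxx", "dstqme", "dstutp", "dstwchpic", "dstwuxikt", "dstygub", "dstyjiz", "zwsck", "zwscugbzz", "zwsdbq", "zwshk", "zwspiqftts", "zwsvjs", "zwszwyqvxa"
Leaf count: 16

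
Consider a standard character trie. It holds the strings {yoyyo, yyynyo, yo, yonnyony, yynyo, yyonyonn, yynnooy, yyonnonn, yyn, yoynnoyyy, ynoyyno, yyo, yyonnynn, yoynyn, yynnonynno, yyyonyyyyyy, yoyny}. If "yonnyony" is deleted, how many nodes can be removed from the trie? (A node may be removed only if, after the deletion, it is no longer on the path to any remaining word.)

6

After clearing the end-marker at "yonnyony", prune upward until reaching a node still needed by another word.
The suffix "nnyony" (6 nodes) is used only by "yonnyony"; the node for "yo" still has the child "y", so pruning stops there.
Nodes removed: 6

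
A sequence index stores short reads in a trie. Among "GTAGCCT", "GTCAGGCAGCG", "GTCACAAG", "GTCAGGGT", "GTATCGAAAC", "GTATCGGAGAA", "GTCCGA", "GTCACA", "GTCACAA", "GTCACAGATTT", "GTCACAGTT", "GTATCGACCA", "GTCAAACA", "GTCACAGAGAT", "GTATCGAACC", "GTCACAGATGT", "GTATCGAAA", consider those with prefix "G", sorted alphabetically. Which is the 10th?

Words with prefix "G", in lexicographic order: "GTAGCCT", "GTATCGAAA", "GTATCGAAAC", "GTATCGAACC", "GTATCGACCA", "GTATCGGAGAA", "GTCAAACA", "GTCACA", "GTCACAA", "GTCACAAG", "GTCACAGAGAT", "GTCACAGATGT", "GTCACAGATTT", "GTCACAGTT", "GTCAGGCAGCG", "GTCAGGGT", "GTCCGA"
Position 10: GTCACAAG

GTCACAAG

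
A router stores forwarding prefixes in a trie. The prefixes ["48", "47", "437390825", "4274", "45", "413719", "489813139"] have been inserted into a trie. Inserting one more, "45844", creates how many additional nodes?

"45" is already a path in the trie; the remaining "844" must be added.
New nodes needed: |"45844"| − 2 = 5 − 2 = 3.

3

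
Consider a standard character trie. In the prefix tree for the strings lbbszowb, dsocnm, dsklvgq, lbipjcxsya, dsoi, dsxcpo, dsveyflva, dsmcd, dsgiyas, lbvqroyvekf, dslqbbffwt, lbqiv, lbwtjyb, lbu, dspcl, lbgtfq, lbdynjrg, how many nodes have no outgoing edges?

A leaf is a node with no children — equivalently, the end of a word that is not a proper prefix of any other stored word.
Those words: "dsgiyas", "dsklvgq", "dslqbbffwt", "dsmcd", "dsocnm", "dsoi", "dspcl", "dsveyflva", "dsxcpo", "lbbszowb", "lbdynjrg", "lbgtfq", "lbipjcxsya", "lbqiv", "lbu", "lbvqroyvekf", "lbwtjyb"
Leaf count: 17

17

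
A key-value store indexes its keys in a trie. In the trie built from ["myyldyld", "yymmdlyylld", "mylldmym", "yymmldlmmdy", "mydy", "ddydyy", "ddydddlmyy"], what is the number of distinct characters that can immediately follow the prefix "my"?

Follow the path "my" to its node, then look at its outgoing edges.
Distinct next characters after "my": d, l, y.
That node has 3 child edges.

3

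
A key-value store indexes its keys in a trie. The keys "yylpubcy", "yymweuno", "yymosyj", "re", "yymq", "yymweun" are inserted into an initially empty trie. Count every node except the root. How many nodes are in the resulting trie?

Trace insertions, counting only characters that open a new branch:
  "yylpubcy" → 8 new (y, y, l, p, u, b, c, y)
  "yymweuno" → prefix "yy" already present; 6 new (m, w, e, u, n, o)
  "yymosyj" → prefix "yym" already present; 4 new (o, s, y, j)
  "re" → 2 new (r, e)
  "yymq" → prefix "yym" already present; 1 new (q)
  "yymweun" → prefix "yymweun" already present; 0 new (none)
Total nodes = 8 + 6 + 4 + 2 + 1 + 0 = 21

21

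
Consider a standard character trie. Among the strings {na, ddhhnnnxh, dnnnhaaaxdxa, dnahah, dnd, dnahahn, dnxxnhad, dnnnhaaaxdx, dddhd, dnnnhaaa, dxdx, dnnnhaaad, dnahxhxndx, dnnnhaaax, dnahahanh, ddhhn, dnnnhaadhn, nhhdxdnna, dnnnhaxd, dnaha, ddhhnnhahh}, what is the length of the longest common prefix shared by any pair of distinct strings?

11

Equivalently: take the maximum, over all pairs, of their longest common prefix length.
e.g. "dnnnhaaaxdx" and "dnnnhaaaxdxa" share the prefix "dnnnhaaaxdx" of length 11; no pair shares a longer one.
Longest shared-prefix length: 11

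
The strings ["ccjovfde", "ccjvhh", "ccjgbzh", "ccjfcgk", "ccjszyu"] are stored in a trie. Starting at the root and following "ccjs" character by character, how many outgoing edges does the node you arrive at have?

Follow the path "ccjs" to its node, then look at its outgoing edges.
Distinct next characters after "ccjs": z.
That node has 1 child edge.

1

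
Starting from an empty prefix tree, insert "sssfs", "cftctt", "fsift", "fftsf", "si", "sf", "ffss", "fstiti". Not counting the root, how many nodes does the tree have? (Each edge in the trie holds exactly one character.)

28

Trie structure (* marks end of a word):
(root)
├─ c
│  └─ f
│     └─ t
│        └─ c
│           └─ t
│              └─ t *
├─ f
│  ├─ f
│  │  ├─ s
│  │  │  └─ s *
│  │  └─ t
│  │     └─ s
│  │        └─ f *
│  └─ s
│     ├─ i
│     │  └─ f
│     │     └─ t *
│     └─ t
│        └─ i
│           └─ t
│              └─ i *
└─ s
   ├─ f *
   ├─ i *
   └─ s
      └─ s
         └─ f
            └─ s *
Counting every labelled node above: 28.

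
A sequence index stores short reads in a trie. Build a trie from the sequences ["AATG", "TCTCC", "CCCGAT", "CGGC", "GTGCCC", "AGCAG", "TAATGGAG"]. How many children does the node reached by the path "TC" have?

1

Follow the path "TC" to its node, then look at its outgoing edges.
Characters that immediately follow "TC" among the stored strings: {T}.
That node has 1 child edge.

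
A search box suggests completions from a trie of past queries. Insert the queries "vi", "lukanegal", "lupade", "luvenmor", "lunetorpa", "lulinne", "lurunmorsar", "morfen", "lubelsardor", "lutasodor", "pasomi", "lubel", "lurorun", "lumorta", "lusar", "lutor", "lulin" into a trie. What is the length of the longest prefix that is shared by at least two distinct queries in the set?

5

Equivalently: take the maximum, over all pairs, of their longest common prefix length.
e.g. "lubel" and "lubelsardor" share the prefix "lubel" of length 5; no pair shares a longer one.
Longest shared-prefix length: 5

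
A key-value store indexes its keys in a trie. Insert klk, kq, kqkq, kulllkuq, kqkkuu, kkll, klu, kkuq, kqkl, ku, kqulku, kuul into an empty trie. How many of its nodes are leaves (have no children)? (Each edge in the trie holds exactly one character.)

10

A leaf is a node with no children — equivalently, the end of a word that is not a proper prefix of any other stored word.
Those words: "kkll", "kkuq", "klk", "klu", "kqkkuu", "kqkl", "kqkq", "kqulku", "kulllkuq", "kuul"
Leaf count: 10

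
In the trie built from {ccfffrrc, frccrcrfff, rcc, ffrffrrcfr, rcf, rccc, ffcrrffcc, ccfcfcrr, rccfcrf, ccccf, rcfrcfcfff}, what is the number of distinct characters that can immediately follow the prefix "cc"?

Follow the path "cc" to its node, then look at its outgoing edges.
Distinct next characters after "cc": c, f.
That node has 2 child edges.

2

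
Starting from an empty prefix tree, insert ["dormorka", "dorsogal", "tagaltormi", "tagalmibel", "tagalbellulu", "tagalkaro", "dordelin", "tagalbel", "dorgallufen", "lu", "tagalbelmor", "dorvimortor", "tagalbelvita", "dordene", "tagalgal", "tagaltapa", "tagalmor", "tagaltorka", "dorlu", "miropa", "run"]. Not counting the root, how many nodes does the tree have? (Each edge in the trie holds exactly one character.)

92

Insert word by word; a character creates a node only if that edge doesn't already exist:
  "dormorka" → 8 new (d, o, r, m, o, r, k, a)
  "dorsogal" → prefix "dor" already present; 5 new (s, o, g, a, l)
  "tagaltormi" → 10 new (t, a, g, a, l, t, o, r, m, i)
  "tagalmibel" → prefix "tagal" already present; 5 new (m, i, b, e, l)
  "tagalbellulu" → prefix "tagal" already present; 7 new (b, e, l, l, u, l, u)
  "tagalkaro" → prefix "tagal" already present; 4 new (k, a, r, o)
  "dordelin" → prefix "dor" already present; 5 new (d, e, l, i, n)
  "tagalbel" → prefix "tagalbel" already present; 0 new (none)
  "dorgallufen" → prefix "dor" already present; 8 new (g, a, l, l, u, f, e, n)
  "lu" → 2 new (l, u)
  "tagalbelmor" → prefix "tagalbel" already present; 3 new (m, o, r)
  "dorvimortor" → prefix "dor" already present; 8 new (v, i, m, o, r, t, o, r)
  "tagalbelvita" → prefix "tagalbel" already present; 4 new (v, i, t, a)
  "dordene" → prefix "dorde" already present; 2 new (n, e)
  "tagalgal" → prefix "tagal" already present; 3 new (g, a, l)
  "tagaltapa" → prefix "tagalt" already present; 3 new (a, p, a)
  "tagalmor" → prefix "tagalm" already present; 2 new (o, r)
  "tagaltorka" → prefix "tagaltor" already present; 2 new (k, a)
  "dorlu" → prefix "dor" already present; 2 new (l, u)
  "miropa" → 6 new (m, i, r, o, p, a)
  "run" → 3 new (r, u, n)
Total nodes = 8 + 5 + 10 + 5 + 7 + 4 + 5 + 0 + 8 + 2 + 3 + 8 + 4 + 2 + 3 + 3 + 2 + 2 + 2 + 6 + 3 = 92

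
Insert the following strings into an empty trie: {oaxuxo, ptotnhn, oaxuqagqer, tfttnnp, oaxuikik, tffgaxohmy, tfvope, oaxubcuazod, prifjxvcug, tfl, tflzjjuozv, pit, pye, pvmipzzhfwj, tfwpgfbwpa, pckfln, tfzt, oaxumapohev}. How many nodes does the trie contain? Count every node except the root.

102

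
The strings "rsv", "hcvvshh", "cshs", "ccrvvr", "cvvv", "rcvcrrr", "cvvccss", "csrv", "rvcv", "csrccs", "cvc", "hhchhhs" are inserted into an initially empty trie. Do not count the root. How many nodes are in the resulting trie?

47

Trace insertions, counting only characters that open a new branch:
  "rsv" → 3 new (r, s, v)
  "hcvvshh" → 7 new (h, c, v, v, s, h, h)
  "cshs" → 4 new (c, s, h, s)
  "ccrvvr" → prefix "c" already present; 5 new (c, r, v, v, r)
  "cvvv" → prefix "c" already present; 3 new (v, v, v)
  "rcvcrrr" → prefix "r" already present; 6 new (c, v, c, r, r, r)
  "cvvccss" → prefix "cvv" already present; 4 new (c, c, s, s)
  "csrv" → prefix "cs" already present; 2 new (r, v)
  "rvcv" → prefix "r" already present; 3 new (v, c, v)
  "csrccs" → prefix "csr" already present; 3 new (c, c, s)
  "cvc" → prefix "cv" already present; 1 new (c)
  "hhchhhs" → prefix "h" already present; 6 new (h, c, h, h, h, s)
Total nodes = 3 + 7 + 4 + 5 + 3 + 6 + 4 + 2 + 3 + 3 + 1 + 6 = 47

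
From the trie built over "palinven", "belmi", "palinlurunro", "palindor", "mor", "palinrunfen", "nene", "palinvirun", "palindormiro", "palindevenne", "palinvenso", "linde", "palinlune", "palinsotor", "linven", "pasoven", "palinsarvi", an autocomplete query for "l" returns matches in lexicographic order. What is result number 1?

linde

Filter for "l…" and sort: "linde", "linven"
The 1st is linde.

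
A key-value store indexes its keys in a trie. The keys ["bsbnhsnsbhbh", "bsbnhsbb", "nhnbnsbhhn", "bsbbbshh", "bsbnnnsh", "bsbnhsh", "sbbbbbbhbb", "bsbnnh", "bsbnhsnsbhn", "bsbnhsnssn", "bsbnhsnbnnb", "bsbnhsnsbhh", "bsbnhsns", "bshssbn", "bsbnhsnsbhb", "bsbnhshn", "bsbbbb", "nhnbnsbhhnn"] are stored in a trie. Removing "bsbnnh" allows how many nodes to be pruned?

1

Walk "bsbnnh" from the leaf back toward the root, removing each node that no remaining word uses.
The suffix "h" (1 node) is used only by "bsbnnh"; the node for "bsbnn" still has the child "n", so pruning stops there.
Nodes removed: 1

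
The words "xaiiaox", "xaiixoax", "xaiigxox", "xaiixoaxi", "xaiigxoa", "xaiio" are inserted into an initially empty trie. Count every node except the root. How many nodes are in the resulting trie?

Count nodes per top-level branch (shared prefixes stored once):
  'x'-branch (xaiiaox, xaiigxoa, xaiigxox, xaiio, xaiixoax, xaiixoaxi): 18 nodes
Sum: 18

18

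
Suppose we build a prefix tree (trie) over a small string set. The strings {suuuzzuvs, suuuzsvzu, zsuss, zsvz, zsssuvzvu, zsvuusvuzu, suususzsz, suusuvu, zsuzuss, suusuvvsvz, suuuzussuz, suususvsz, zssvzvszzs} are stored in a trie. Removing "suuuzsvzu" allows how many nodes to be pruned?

4

Walk "suuuzsvzu" from the leaf back toward the root, removing each node that no remaining word uses.
The suffix "svzu" (4 nodes) is used only by "suuuzsvzu"; the node for "suuuz" still has the child "z", so pruning stops there.
Nodes removed: 4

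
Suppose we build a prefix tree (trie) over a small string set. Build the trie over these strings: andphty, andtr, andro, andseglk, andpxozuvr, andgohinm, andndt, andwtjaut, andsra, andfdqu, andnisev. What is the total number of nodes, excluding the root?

Count nodes per top-level branch (shared prefixes stored once):
  'a'-branch (andfdqu, andgohinm, andndt, andnisev, andphty, andpxozuvr, andro, andseglk, andsra, andtr, andwtjaut): 47 nodes
Sum: 47

47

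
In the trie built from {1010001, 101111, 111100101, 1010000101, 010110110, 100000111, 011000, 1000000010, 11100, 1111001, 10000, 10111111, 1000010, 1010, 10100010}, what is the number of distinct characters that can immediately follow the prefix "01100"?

Walk "01100" from the root, arriving at one node.
Characters that immediately follow "01100" among the stored strings: {0}.
That node has 1 child edge.

1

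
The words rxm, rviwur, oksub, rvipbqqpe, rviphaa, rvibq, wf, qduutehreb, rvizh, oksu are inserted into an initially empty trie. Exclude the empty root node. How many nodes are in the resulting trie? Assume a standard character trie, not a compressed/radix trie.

Trace insertions, counting only characters that open a new branch:
  "rxm" → 3 new (r, x, m)
  "rviwur" → prefix "r" already present; 5 new (v, i, w, u, r)
  "oksub" → 5 new (o, k, s, u, b)
  "rvipbqqpe" → prefix "rvi" already present; 6 new (p, b, q, q, p, e)
  "rviphaa" → prefix "rvip" already present; 3 new (h, a, a)
  "rvibq" → prefix "rvi" already present; 2 new (b, q)
  "wf" → 2 new (w, f)
  "qduutehreb" → 10 new (q, d, u, u, t, e, h, r, e, b)
  "rvizh" → prefix "rvi" already present; 2 new (z, h)
  "oksu" → prefix "oksu" already present; 0 new (none)
Total nodes = 3 + 5 + 5 + 6 + 3 + 2 + 2 + 10 + 2 + 0 = 38

38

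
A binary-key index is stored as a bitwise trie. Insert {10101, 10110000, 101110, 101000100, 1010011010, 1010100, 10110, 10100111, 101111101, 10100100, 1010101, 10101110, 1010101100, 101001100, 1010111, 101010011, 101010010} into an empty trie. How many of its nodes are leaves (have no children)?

12

Leaves are exactly the stored words that no other stored word extends.
Those words: "101000100", "10100100", "101001100", "1010011010", "10100111", "101010010", "101010011", "1010101100", "10101110", "10110000", "101110", "101111101"
Leaf count: 12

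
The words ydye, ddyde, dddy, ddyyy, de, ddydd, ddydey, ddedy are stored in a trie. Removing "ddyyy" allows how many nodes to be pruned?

2

A node on "ddyyy"'s path can go only if nothing else ends at it or branches off below it.
The suffix "yy" (2 nodes) is used only by "ddyyy"; the node for "ddy" still has the child "d", so pruning stops there.
Nodes removed: 2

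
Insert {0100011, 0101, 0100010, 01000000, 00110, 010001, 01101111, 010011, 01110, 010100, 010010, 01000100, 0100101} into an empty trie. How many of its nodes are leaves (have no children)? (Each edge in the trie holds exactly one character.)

A leaf is a node with no children — equivalently, the end of a word that is not a proper prefix of any other stored word.
Those words: "00110", "01000000", "01000100", "0100011", "0100101", "010011", "010100", "01101111", "01110"
Leaf count: 9

9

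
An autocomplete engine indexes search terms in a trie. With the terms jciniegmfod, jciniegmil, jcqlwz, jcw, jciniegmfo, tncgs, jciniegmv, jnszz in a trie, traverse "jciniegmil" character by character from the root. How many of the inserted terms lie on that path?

Check each prefix of "jciniegmil" against the stored set — each match is an end-marker on the path.
Prefixes of the query that are stored words: "jciniegmil"
Count: 1

1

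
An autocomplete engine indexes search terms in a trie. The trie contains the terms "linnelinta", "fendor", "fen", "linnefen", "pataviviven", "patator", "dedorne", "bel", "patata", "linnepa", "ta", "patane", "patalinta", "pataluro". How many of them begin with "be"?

1

Filter for entries beginning with "be":
Words under "be": bel
Count: 1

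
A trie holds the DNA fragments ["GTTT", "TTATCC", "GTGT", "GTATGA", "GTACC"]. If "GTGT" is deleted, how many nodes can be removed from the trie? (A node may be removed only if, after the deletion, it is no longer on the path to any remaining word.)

2

Walk "GTGT" from the leaf back toward the root, removing each node that no remaining word uses.
The suffix "GT" (2 nodes) is used only by "GTGT"; the node for "GT" still has the child "T", so pruning stops there.
Nodes removed: 2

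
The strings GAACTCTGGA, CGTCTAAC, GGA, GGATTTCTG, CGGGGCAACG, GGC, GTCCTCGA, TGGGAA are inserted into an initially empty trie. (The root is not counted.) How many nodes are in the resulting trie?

Count nodes per top-level branch (shared prefixes stored once):
  'C'-branch (CGGGGCAACG, CGTCTAAC): 16 nodes
  'G'-branch (GAACTCTGGA, GGA, GGATTTCTG, GGC, GTCCTCGA): 26 nodes
  'T'-branch (TGGGAA): 6 nodes
Sum: 48

48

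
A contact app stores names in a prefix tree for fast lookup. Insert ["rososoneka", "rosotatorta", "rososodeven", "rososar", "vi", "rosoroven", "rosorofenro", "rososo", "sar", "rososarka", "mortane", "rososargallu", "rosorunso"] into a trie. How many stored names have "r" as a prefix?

Traverse to the node for "r", then collect every word in that subtree.
Matches: "rosorofenro", "rosoroven", "rosorunso", "rososar", "rososargallu", "rososarka", "rososo", "rososodeven", "rososoneka", "rosotatorta"
Count: 10

10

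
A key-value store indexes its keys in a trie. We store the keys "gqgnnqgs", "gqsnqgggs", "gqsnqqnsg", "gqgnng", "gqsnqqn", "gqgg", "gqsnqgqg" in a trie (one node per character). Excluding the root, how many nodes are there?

23

Count nodes per top-level branch (shared prefixes stored once):
  'g'-branch (gqgg, gqgnng, gqgnnqgs, gqsnqgggs, gqsnqgqg, gqsnqqn, gqsnqqnsg): 23 nodes
Sum: 23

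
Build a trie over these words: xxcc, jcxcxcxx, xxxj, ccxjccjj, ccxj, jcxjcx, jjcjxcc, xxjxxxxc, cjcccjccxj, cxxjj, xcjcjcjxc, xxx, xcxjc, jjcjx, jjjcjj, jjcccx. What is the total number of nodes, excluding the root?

Count nodes per top-level branch (shared prefixes stored once):
  'c'-branch (ccxj, ccxjccjj, cjcccjccxj, cxxjj): 21 nodes
  'j'-branch (jcxcxcxx, jcxjcx, jjcccx, jjcjx, jjcjxcc, jjjcjj): 24 nodes
  'x'-branch (xcjcjcjxc, xcxjc, xxcc, xxjxxxxc, xxx, xxxj): 23 nodes
Sum: 68

68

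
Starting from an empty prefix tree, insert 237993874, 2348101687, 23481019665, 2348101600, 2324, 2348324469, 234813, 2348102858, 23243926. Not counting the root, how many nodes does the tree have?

40

Count nodes per top-level branch (shared prefixes stored once):
  '2'-branch (2324, 23243926, 2348101600, 2348101687, 23481019665, 2348102858, 234813, 2348324469, 237993874): 40 nodes
Sum: 40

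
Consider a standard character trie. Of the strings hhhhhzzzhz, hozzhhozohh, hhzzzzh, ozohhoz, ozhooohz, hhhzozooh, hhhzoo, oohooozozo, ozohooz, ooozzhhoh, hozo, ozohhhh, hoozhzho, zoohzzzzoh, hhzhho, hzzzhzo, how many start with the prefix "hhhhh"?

Walk to "hhhhh"; the words in its subtree are exactly those with that prefix.
Matches: "hhhhhzzzhz"
Count: 1

1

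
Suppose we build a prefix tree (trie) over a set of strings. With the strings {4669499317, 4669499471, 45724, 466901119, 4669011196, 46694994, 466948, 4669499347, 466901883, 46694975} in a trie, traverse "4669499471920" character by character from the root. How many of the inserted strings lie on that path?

2

Traverse "4669499471920" character by character; count nodes along the way that are marked as word ends.
Prefixes of the query that are stored words: "46694994", "4669499471"
Count: 2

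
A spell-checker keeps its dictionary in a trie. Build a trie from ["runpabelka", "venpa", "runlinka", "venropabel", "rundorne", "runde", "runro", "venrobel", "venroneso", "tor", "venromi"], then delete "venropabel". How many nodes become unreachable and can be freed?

5

A node on "venropabel"'s path can go only if nothing else ends at it or branches off below it.
The suffix "pabel" (5 nodes) is used only by "venropabel"; the node for "venro" still has the child "b", so pruning stops there.
Nodes removed: 5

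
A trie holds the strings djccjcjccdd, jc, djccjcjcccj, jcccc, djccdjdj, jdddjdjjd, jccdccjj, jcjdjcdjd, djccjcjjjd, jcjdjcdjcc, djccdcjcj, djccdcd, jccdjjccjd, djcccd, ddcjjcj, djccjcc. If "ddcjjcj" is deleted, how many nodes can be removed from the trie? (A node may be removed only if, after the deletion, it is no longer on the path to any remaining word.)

6

A node on "ddcjjcj"'s path can go only if nothing else ends at it or branches off below it.
The suffix "dcjjcj" (6 nodes) is used only by "ddcjjcj"; the node for "d" still has the child "j", so pruning stops there.
Nodes removed: 6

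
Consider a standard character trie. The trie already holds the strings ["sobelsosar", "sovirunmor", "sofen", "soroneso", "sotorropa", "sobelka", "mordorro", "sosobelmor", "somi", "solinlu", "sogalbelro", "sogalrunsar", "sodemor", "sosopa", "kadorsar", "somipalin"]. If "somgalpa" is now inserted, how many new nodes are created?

Walking "somgalpa" from the root, the first 3 characters ("som") follow existing edges; "g" is the first miss.
Each of the 5 remaining characters creates one node.

5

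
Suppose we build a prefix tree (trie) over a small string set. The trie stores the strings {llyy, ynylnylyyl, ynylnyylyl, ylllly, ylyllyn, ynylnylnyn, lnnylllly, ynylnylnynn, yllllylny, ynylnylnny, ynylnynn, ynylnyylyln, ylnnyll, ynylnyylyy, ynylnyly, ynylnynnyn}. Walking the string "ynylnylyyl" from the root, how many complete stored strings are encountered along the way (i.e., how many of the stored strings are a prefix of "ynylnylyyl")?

2

Walk "ynylnylyyl" from the root; an end-of-word marker is hit whenever a stored word is a prefix of "ynylnylyyl".
Prefixes of the query that are stored words: "ynylnyly", "ynylnylyyl"
Count: 2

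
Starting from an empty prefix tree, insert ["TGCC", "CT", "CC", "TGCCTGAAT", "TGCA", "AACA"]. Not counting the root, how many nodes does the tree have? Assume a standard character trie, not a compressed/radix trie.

Trace insertions, counting only characters that open a new branch:
  "TGCC" → 4 new (T, G, C, C)
  "CT" → 2 new (C, T)
  "CC" → prefix "C" already present; 1 new (C)
  "TGCCTGAAT" → prefix "TGCC" already present; 5 new (T, G, A, A, T)
  "TGCA" → prefix "TGC" already present; 1 new (A)
  "AACA" → 4 new (A, A, C, A)
Total nodes = 4 + 2 + 1 + 5 + 1 + 4 = 17

17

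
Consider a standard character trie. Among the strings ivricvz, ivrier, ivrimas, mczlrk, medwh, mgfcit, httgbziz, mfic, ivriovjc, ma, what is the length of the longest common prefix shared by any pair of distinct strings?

4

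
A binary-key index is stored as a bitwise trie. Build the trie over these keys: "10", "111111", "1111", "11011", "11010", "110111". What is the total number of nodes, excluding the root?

12

Trie structure (* marks end of a word):
(root)
└─ 1
   ├─ 0 *
   └─ 1
      ├─ 0
      │  └─ 1
      │     ├─ 0 *
      │     └─ 1 *
      │        └─ 1 *
      └─ 1
         └─ 1 *
            └─ 1
               └─ 1 *
Counting every labelled node above: 12.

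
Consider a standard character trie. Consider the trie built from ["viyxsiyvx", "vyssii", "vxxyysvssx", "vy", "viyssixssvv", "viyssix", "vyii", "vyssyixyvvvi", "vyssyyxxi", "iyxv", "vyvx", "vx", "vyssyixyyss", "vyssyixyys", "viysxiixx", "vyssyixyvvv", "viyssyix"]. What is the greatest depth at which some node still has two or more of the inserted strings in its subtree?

Look for the deepest trie node that still has at least two words in its subtree.
e.g. "vyssyixyvvv" and "vyssyixyvvvi" share the prefix "vyssyixyvvv" of length 11; no pair shares a longer one.
Longest shared-prefix length: 11

11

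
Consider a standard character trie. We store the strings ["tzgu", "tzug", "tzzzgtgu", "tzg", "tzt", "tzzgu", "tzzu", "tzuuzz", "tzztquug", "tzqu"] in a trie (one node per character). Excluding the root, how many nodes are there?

26

Trie structure (* marks end of a word):
(root)
└─ t
   └─ z
      ├─ g *
      │  └─ u *
      ├─ q
      │  └─ u *
      ├─ t *
      ├─ u
      │  ├─ g *
      │  └─ u
      │     └─ z
      │        └─ z *
      └─ z
         ├─ g
         │  └─ u *
         ├─ t
         │  └─ q
         │     └─ u
         │        └─ u
         │           └─ g *
         ├─ u *
         └─ z
            └─ g
               └─ t
                  └─ g
                     └─ u *
Counting every labelled node above: 26.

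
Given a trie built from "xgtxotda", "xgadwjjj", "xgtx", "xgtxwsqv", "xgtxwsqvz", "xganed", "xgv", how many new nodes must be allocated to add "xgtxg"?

1

Walking "xgtxg" from the root, the first 4 characters ("xgtx") follow existing edges; "g" is the first miss.
So 5 − 4 = 1 new nodes.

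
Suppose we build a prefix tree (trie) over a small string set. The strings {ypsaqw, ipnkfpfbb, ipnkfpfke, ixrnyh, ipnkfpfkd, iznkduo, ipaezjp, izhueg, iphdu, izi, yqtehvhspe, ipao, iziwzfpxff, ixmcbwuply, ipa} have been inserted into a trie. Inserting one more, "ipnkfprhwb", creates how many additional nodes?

4

Walking "ipnkfprhwb" from the root, the first 6 characters ("ipnkfp") follow existing edges; "r" is the first miss.
So 10 − 6 = 4 new nodes.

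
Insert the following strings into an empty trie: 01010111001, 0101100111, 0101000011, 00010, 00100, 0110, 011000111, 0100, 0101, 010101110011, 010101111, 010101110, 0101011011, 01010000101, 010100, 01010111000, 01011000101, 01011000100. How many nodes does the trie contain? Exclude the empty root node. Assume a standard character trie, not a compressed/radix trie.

50

For each word, the new-node count is its length minus the longest prefix already in the trie:
  "01010111001" → 11 new (0, 1, 0, 1, 0, 1, 1, 1, 0, 0, 1)
  "0101100111" → prefix "0101" already present; 6 new (1, 0, 0, 1, 1, 1)
  "0101000011" → prefix "01010" already present; 5 new (0, 0, 0, 1, 1)
  "00010" → prefix "0" already present; 4 new (0, 0, 1, 0)
  "00100" → prefix "00" already present; 3 new (1, 0, 0)
  "0110" → prefix "01" already present; 2 new (1, 0)
  "011000111" → prefix "0110" already present; 5 new (0, 0, 1, 1, 1)
  "0100" → prefix "010" already present; 1 new (0)
  "0101" → prefix "0101" already present; 0 new (none)
  "010101110011" → prefix "01010111001" already present; 1 new (1)
  "010101111" → prefix "01010111" already present; 1 new (1)
  "010101110" → prefix "010101110" already present; 0 new (none)
  "0101011011" → prefix "0101011" already present; 3 new (0, 1, 1)
  "01010000101" → prefix "010100001" already present; 2 new (0, 1)
  "010100" → prefix "010100" already present; 0 new (none)
  "01010111000" → prefix "0101011100" already present; 1 new (0)
  "01011000101" → prefix "0101100" already present; 4 new (0, 1, 0, 1)
  "01011000100" → prefix "0101100010" already present; 1 new (0)
Total nodes = 11 + 6 + 5 + 4 + 3 + 2 + 5 + 1 + 0 + 1 + 1 + 0 + 3 + 2 + 0 + 1 + 4 + 1 = 50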